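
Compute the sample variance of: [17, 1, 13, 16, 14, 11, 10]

28.5714

Step 1: Compute the mean: (17 + 1 + 13 + 16 + 14 + 11 + 10) / 7 = 11.7143
Step 2: Compute squared deviations from the mean:
  (17 - 11.7143)^2 = 27.9388
  (1 - 11.7143)^2 = 114.7959
  (13 - 11.7143)^2 = 1.6531
  (16 - 11.7143)^2 = 18.3673
  (14 - 11.7143)^2 = 5.2245
  (11 - 11.7143)^2 = 0.5102
  (10 - 11.7143)^2 = 2.9388
Step 3: Sum of squared deviations = 171.4286
Step 4: Sample variance = 171.4286 / 6 = 28.5714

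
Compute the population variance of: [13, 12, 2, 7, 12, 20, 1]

38.5306

Step 1: Compute the mean: (13 + 12 + 2 + 7 + 12 + 20 + 1) / 7 = 9.5714
Step 2: Compute squared deviations from the mean:
  (13 - 9.5714)^2 = 11.7551
  (12 - 9.5714)^2 = 5.898
  (2 - 9.5714)^2 = 57.3265
  (7 - 9.5714)^2 = 6.6122
  (12 - 9.5714)^2 = 5.898
  (20 - 9.5714)^2 = 108.7551
  (1 - 9.5714)^2 = 73.4694
Step 3: Sum of squared deviations = 269.7143
Step 4: Population variance = 269.7143 / 7 = 38.5306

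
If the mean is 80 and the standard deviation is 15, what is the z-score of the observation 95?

1

Step 1: Recall the z-score formula: z = (x - mu) / sigma
Step 2: Substitute values: z = (95 - 80) / 15
Step 3: z = 15 / 15 = 1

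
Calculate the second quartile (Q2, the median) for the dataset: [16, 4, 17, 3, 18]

16

Step 1: Sort the data: [3, 4, 16, 17, 18]
Step 2: n = 5
Step 3: Q2 is the median. Since n is odd, it is the middle value at position 3: 16
Step 4: Q2 = 16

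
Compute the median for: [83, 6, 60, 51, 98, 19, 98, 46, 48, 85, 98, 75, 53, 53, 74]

60

Step 1: Sort the data in ascending order: [6, 19, 46, 48, 51, 53, 53, 60, 74, 75, 83, 85, 98, 98, 98]
Step 2: The number of values is n = 15.
Step 3: Since n is odd, the median is the middle value at position 8: 60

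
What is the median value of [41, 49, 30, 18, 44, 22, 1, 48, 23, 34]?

32

Step 1: Sort the data in ascending order: [1, 18, 22, 23, 30, 34, 41, 44, 48, 49]
Step 2: The number of values is n = 10.
Step 3: Since n is even, the median is the average of positions 5 and 6:
  Median = (30 + 34) / 2 = 32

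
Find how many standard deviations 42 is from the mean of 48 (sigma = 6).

-1

Step 1: Recall the z-score formula: z = (x - mu) / sigma
Step 2: Substitute values: z = (42 - 48) / 6
Step 3: z = -6 / 6 = -1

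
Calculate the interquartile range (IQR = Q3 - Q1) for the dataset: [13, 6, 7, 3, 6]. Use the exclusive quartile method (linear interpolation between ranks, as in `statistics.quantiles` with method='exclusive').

5.5

Step 1: Sort the data: [3, 6, 6, 7, 13]
Step 2: n = 5
Step 3: Using the exclusive quartile method:
  Q1 = 4.5
  Q2 (median) = 6
  Q3 = 10
  IQR = Q3 - Q1 = 10 - 4.5 = 5.5
Step 4: IQR = 5.5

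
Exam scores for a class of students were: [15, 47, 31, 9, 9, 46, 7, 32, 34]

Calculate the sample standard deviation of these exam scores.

15.9068

Step 1: Compute the mean: 25.5556
Step 2: Sum of squared deviations from the mean: 2024.2222
Step 3: Sample variance = 2024.2222 / 8 = 253.0278
Step 4: Standard deviation = sqrt(253.0278) = 15.9068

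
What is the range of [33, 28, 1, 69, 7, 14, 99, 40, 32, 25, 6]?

98

Step 1: Identify the maximum value: max = 99
Step 2: Identify the minimum value: min = 1
Step 3: Range = max - min = 99 - 1 = 98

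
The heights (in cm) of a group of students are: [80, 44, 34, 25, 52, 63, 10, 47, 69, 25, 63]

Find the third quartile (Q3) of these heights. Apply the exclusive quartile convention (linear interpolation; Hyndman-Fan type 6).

63

Step 1: Sort the data: [10, 25, 25, 34, 44, 47, 52, 63, 63, 69, 80]
Step 2: n = 11
Step 3: Using the exclusive quartile method:
  Q1 = 25
  Q2 (median) = 47
  Q3 = 63
  IQR = Q3 - Q1 = 63 - 25 = 38
Step 4: Q3 = 63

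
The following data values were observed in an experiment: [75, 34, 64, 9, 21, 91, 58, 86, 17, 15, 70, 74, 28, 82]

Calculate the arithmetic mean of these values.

51.7143

Step 1: Sum all values: 75 + 34 + 64 + 9 + 21 + 91 + 58 + 86 + 17 + 15 + 70 + 74 + 28 + 82 = 724
Step 2: Count the number of values: n = 14
Step 3: Mean = sum / n = 724 / 14 = 51.7143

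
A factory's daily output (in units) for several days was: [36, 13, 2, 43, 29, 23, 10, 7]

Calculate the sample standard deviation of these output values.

14.7158

Step 1: Compute the mean: 20.375
Step 2: Sum of squared deviations from the mean: 1515.875
Step 3: Sample variance = 1515.875 / 7 = 216.5536
Step 4: Standard deviation = sqrt(216.5536) = 14.7158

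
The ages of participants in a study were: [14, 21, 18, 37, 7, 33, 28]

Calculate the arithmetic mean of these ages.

22.5714

Step 1: Sum all values: 14 + 21 + 18 + 37 + 7 + 33 + 28 = 158
Step 2: Count the number of values: n = 7
Step 3: Mean = sum / n = 158 / 7 = 22.5714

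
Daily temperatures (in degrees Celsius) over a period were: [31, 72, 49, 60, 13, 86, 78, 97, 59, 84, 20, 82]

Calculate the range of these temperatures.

84

Step 1: Identify the maximum value: max = 97
Step 2: Identify the minimum value: min = 13
Step 3: Range = max - min = 97 - 13 = 84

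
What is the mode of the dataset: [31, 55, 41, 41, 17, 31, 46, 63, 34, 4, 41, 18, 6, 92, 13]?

41

Step 1: Count the frequency of each value:
  4: appears 1 time(s)
  6: appears 1 time(s)
  13: appears 1 time(s)
  17: appears 1 time(s)
  18: appears 1 time(s)
  31: appears 2 time(s)
  34: appears 1 time(s)
  41: appears 3 time(s)
  46: appears 1 time(s)
  55: appears 1 time(s)
  63: appears 1 time(s)
  92: appears 1 time(s)
Step 2: The value 41 appears most frequently (3 times).
Step 3: Mode = 41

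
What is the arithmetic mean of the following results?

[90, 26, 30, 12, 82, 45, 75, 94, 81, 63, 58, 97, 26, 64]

60.2143

Step 1: Sum all values: 90 + 26 + 30 + 12 + 82 + 45 + 75 + 94 + 81 + 63 + 58 + 97 + 26 + 64 = 843
Step 2: Count the number of values: n = 14
Step 3: Mean = sum / n = 843 / 14 = 60.2143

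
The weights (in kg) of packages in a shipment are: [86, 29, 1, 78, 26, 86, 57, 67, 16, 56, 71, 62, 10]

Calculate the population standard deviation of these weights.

28.4295

Step 1: Compute the mean: 49.6154
Step 2: Sum of squared deviations from the mean: 10507.0769
Step 3: Population variance = 10507.0769 / 13 = 808.2367
Step 4: Standard deviation = sqrt(808.2367) = 28.4295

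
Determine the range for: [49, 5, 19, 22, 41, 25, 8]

44

Step 1: Identify the maximum value: max = 49
Step 2: Identify the minimum value: min = 5
Step 3: Range = max - min = 49 - 5 = 44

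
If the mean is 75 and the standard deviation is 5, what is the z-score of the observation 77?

0.4

Step 1: Recall the z-score formula: z = (x - mu) / sigma
Step 2: Substitute values: z = (77 - 75) / 5
Step 3: z = 2 / 5 = 0.4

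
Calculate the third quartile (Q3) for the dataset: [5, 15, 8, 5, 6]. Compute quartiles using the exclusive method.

11.5

Step 1: Sort the data: [5, 5, 6, 8, 15]
Step 2: n = 5
Step 3: Using the exclusive quartile method:
  Q1 = 5
  Q2 (median) = 6
  Q3 = 11.5
  IQR = Q3 - Q1 = 11.5 - 5 = 6.5
Step 4: Q3 = 11.5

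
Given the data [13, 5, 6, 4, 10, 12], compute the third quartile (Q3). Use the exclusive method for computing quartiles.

12.25

Step 1: Sort the data: [4, 5, 6, 10, 12, 13]
Step 2: n = 6
Step 3: Using the exclusive quartile method:
  Q1 = 4.75
  Q2 (median) = 8
  Q3 = 12.25
  IQR = Q3 - Q1 = 12.25 - 4.75 = 7.5
Step 4: Q3 = 12.25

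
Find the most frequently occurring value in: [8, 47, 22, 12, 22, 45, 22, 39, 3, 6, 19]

22

Step 1: Count the frequency of each value:
  3: appears 1 time(s)
  6: appears 1 time(s)
  8: appears 1 time(s)
  12: appears 1 time(s)
  19: appears 1 time(s)
  22: appears 3 time(s)
  39: appears 1 time(s)
  45: appears 1 time(s)
  47: appears 1 time(s)
Step 2: The value 22 appears most frequently (3 times).
Step 3: Mode = 22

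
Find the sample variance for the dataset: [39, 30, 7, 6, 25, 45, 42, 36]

229.0714

Step 1: Compute the mean: (39 + 30 + 7 + 6 + 25 + 45 + 42 + 36) / 8 = 28.75
Step 2: Compute squared deviations from the mean:
  (39 - 28.75)^2 = 105.0625
  (30 - 28.75)^2 = 1.5625
  (7 - 28.75)^2 = 473.0625
  (6 - 28.75)^2 = 517.5625
  (25 - 28.75)^2 = 14.0625
  (45 - 28.75)^2 = 264.0625
  (42 - 28.75)^2 = 175.5625
  (36 - 28.75)^2 = 52.5625
Step 3: Sum of squared deviations = 1603.5
Step 4: Sample variance = 1603.5 / 7 = 229.0714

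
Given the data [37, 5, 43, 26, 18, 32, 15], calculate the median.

26

Step 1: Sort the data in ascending order: [5, 15, 18, 26, 32, 37, 43]
Step 2: The number of values is n = 7.
Step 3: Since n is odd, the median is the middle value at position 4: 26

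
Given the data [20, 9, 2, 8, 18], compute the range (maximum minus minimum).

18

Step 1: Identify the maximum value: max = 20
Step 2: Identify the minimum value: min = 2
Step 3: Range = max - min = 20 - 2 = 18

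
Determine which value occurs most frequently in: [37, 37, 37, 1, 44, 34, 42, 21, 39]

37

Step 1: Count the frequency of each value:
  1: appears 1 time(s)
  21: appears 1 time(s)
  34: appears 1 time(s)
  37: appears 3 time(s)
  39: appears 1 time(s)
  42: appears 1 time(s)
  44: appears 1 time(s)
Step 2: The value 37 appears most frequently (3 times).
Step 3: Mode = 37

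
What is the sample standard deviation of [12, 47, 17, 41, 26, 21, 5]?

15.1924

Step 1: Compute the mean: 24.1429
Step 2: Sum of squared deviations from the mean: 1384.8571
Step 3: Sample variance = 1384.8571 / 6 = 230.8095
Step 4: Standard deviation = sqrt(230.8095) = 15.1924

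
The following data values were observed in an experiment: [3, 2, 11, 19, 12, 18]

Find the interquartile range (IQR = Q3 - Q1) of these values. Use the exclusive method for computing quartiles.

15.5

Step 1: Sort the data: [2, 3, 11, 12, 18, 19]
Step 2: n = 6
Step 3: Using the exclusive quartile method:
  Q1 = 2.75
  Q2 (median) = 11.5
  Q3 = 18.25
  IQR = Q3 - Q1 = 18.25 - 2.75 = 15.5
Step 4: IQR = 15.5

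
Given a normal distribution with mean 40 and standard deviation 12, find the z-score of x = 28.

-1

Step 1: Recall the z-score formula: z = (x - mu) / sigma
Step 2: Substitute values: z = (28 - 40) / 12
Step 3: z = -12 / 12 = -1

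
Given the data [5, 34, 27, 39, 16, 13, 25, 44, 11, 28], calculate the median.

26

Step 1: Sort the data in ascending order: [5, 11, 13, 16, 25, 27, 28, 34, 39, 44]
Step 2: The number of values is n = 10.
Step 3: Since n is even, the median is the average of positions 5 and 6:
  Median = (25 + 27) / 2 = 26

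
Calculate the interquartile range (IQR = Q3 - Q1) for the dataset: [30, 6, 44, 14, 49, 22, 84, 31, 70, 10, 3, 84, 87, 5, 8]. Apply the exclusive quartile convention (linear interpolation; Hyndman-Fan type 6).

62

Step 1: Sort the data: [3, 5, 6, 8, 10, 14, 22, 30, 31, 44, 49, 70, 84, 84, 87]
Step 2: n = 15
Step 3: Using the exclusive quartile method:
  Q1 = 8
  Q2 (median) = 30
  Q3 = 70
  IQR = Q3 - Q1 = 70 - 8 = 62
Step 4: IQR = 62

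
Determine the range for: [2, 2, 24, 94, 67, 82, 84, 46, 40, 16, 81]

92

Step 1: Identify the maximum value: max = 94
Step 2: Identify the minimum value: min = 2
Step 3: Range = max - min = 94 - 2 = 92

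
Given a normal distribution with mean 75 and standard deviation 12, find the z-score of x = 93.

1.5

Step 1: Recall the z-score formula: z = (x - mu) / sigma
Step 2: Substitute values: z = (93 - 75) / 12
Step 3: z = 18 / 12 = 1.5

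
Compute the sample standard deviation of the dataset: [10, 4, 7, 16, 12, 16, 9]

4.4668

Step 1: Compute the mean: 10.5714
Step 2: Sum of squared deviations from the mean: 119.7143
Step 3: Sample variance = 119.7143 / 6 = 19.9524
Step 4: Standard deviation = sqrt(19.9524) = 4.4668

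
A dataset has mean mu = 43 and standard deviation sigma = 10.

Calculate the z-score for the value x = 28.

-1.5

Step 1: Recall the z-score formula: z = (x - mu) / sigma
Step 2: Substitute values: z = (28 - 43) / 10
Step 3: z = -15 / 10 = -1.5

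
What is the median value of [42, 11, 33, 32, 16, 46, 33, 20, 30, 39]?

32.5

Step 1: Sort the data in ascending order: [11, 16, 20, 30, 32, 33, 33, 39, 42, 46]
Step 2: The number of values is n = 10.
Step 3: Since n is even, the median is the average of positions 5 and 6:
  Median = (32 + 33) / 2 = 32.5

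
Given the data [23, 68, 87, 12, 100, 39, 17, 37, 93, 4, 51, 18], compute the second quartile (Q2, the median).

38

Step 1: Sort the data: [4, 12, 17, 18, 23, 37, 39, 51, 68, 87, 93, 100]
Step 2: n = 12
Step 3: Q2 is the median. Since n is even, it is the average of the values at positions 6 and 7:
  Q2 = (37 + 39) / 2 = 38
Step 4: Q2 = 38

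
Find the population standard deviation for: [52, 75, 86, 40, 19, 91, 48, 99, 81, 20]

27.7505

Step 1: Compute the mean: 61.1
Step 2: Sum of squared deviations from the mean: 7700.9
Step 3: Population variance = 7700.9 / 10 = 770.09
Step 4: Standard deviation = sqrt(770.09) = 27.7505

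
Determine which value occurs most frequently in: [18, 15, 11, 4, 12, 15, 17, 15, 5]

15

Step 1: Count the frequency of each value:
  4: appears 1 time(s)
  5: appears 1 time(s)
  11: appears 1 time(s)
  12: appears 1 time(s)
  15: appears 3 time(s)
  17: appears 1 time(s)
  18: appears 1 time(s)
Step 2: The value 15 appears most frequently (3 times).
Step 3: Mode = 15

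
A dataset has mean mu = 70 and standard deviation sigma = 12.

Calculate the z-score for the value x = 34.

-3

Step 1: Recall the z-score formula: z = (x - mu) / sigma
Step 2: Substitute values: z = (34 - 70) / 12
Step 3: z = -36 / 12 = -3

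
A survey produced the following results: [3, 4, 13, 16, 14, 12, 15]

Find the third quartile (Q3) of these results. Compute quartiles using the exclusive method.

15

Step 1: Sort the data: [3, 4, 12, 13, 14, 15, 16]
Step 2: n = 7
Step 3: Using the exclusive quartile method:
  Q1 = 4
  Q2 (median) = 13
  Q3 = 15
  IQR = Q3 - Q1 = 15 - 4 = 11
Step 4: Q3 = 15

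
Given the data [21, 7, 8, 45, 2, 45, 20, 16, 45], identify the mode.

45

Step 1: Count the frequency of each value:
  2: appears 1 time(s)
  7: appears 1 time(s)
  8: appears 1 time(s)
  16: appears 1 time(s)
  20: appears 1 time(s)
  21: appears 1 time(s)
  45: appears 3 time(s)
Step 2: The value 45 appears most frequently (3 times).
Step 3: Mode = 45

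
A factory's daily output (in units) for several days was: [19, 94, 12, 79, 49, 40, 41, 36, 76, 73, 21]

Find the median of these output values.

41

Step 1: Sort the data in ascending order: [12, 19, 21, 36, 40, 41, 49, 73, 76, 79, 94]
Step 2: The number of values is n = 11.
Step 3: Since n is odd, the median is the middle value at position 6: 41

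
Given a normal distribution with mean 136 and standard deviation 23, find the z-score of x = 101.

-1.5217

Step 1: Recall the z-score formula: z = (x - mu) / sigma
Step 2: Substitute values: z = (101 - 136) / 23
Step 3: z = -35 / 23 = -1.5217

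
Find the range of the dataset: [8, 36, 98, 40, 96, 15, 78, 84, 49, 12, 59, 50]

90

Step 1: Identify the maximum value: max = 98
Step 2: Identify the minimum value: min = 8
Step 3: Range = max - min = 98 - 8 = 90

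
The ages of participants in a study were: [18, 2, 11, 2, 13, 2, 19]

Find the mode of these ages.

2

Step 1: Count the frequency of each value:
  2: appears 3 time(s)
  11: appears 1 time(s)
  13: appears 1 time(s)
  18: appears 1 time(s)
  19: appears 1 time(s)
Step 2: The value 2 appears most frequently (3 times).
Step 3: Mode = 2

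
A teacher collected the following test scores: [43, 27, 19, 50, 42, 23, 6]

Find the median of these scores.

27

Step 1: Sort the data in ascending order: [6, 19, 23, 27, 42, 43, 50]
Step 2: The number of values is n = 7.
Step 3: Since n is odd, the median is the middle value at position 4: 27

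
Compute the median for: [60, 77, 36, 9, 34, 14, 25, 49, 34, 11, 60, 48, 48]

36

Step 1: Sort the data in ascending order: [9, 11, 14, 25, 34, 34, 36, 48, 48, 49, 60, 60, 77]
Step 2: The number of values is n = 13.
Step 3: Since n is odd, the median is the middle value at position 7: 36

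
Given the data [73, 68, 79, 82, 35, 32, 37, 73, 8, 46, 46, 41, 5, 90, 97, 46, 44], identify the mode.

46

Step 1: Count the frequency of each value:
  5: appears 1 time(s)
  8: appears 1 time(s)
  32: appears 1 time(s)
  35: appears 1 time(s)
  37: appears 1 time(s)
  41: appears 1 time(s)
  44: appears 1 time(s)
  46: appears 3 time(s)
  68: appears 1 time(s)
  73: appears 2 time(s)
  79: appears 1 time(s)
  82: appears 1 time(s)
  90: appears 1 time(s)
  97: appears 1 time(s)
Step 2: The value 46 appears most frequently (3 times).
Step 3: Mode = 46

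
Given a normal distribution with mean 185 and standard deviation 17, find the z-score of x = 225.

2.3529

Step 1: Recall the z-score formula: z = (x - mu) / sigma
Step 2: Substitute values: z = (225 - 185) / 17
Step 3: z = 40 / 17 = 2.3529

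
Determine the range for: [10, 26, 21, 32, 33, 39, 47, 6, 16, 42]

41

Step 1: Identify the maximum value: max = 47
Step 2: Identify the minimum value: min = 6
Step 3: Range = max - min = 47 - 6 = 41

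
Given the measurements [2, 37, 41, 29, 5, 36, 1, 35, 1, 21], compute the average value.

20.8

Step 1: Sum all values: 2 + 37 + 41 + 29 + 5 + 36 + 1 + 35 + 1 + 21 = 208
Step 2: Count the number of values: n = 10
Step 3: Mean = sum / n = 208 / 10 = 20.8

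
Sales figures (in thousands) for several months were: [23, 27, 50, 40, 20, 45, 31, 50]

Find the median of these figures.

35.5

Step 1: Sort the data in ascending order: [20, 23, 27, 31, 40, 45, 50, 50]
Step 2: The number of values is n = 8.
Step 3: Since n is even, the median is the average of positions 4 and 5:
  Median = (31 + 40) / 2 = 35.5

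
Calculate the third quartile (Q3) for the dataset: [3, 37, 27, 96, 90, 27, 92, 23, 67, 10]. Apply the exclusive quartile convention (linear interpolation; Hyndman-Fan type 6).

90.5

Step 1: Sort the data: [3, 10, 23, 27, 27, 37, 67, 90, 92, 96]
Step 2: n = 10
Step 3: Using the exclusive quartile method:
  Q1 = 19.75
  Q2 (median) = 32
  Q3 = 90.5
  IQR = Q3 - Q1 = 90.5 - 19.75 = 70.75
Step 4: Q3 = 90.5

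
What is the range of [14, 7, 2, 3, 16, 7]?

14

Step 1: Identify the maximum value: max = 16
Step 2: Identify the minimum value: min = 2
Step 3: Range = max - min = 16 - 2 = 14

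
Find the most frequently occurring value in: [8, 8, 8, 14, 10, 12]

8

Step 1: Count the frequency of each value:
  8: appears 3 time(s)
  10: appears 1 time(s)
  12: appears 1 time(s)
  14: appears 1 time(s)
Step 2: The value 8 appears most frequently (3 times).
Step 3: Mode = 8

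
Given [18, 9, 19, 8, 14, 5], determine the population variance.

27.1389

Step 1: Compute the mean: (18 + 9 + 19 + 8 + 14 + 5) / 6 = 12.1667
Step 2: Compute squared deviations from the mean:
  (18 - 12.1667)^2 = 34.0278
  (9 - 12.1667)^2 = 10.0278
  (19 - 12.1667)^2 = 46.6944
  (8 - 12.1667)^2 = 17.3611
  (14 - 12.1667)^2 = 3.3611
  (5 - 12.1667)^2 = 51.3611
Step 3: Sum of squared deviations = 162.8333
Step 4: Population variance = 162.8333 / 6 = 27.1389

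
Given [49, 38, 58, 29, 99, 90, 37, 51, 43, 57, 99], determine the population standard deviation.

24.1415

Step 1: Compute the mean: 59.0909
Step 2: Sum of squared deviations from the mean: 6410.9091
Step 3: Population variance = 6410.9091 / 11 = 582.8099
Step 4: Standard deviation = sqrt(582.8099) = 24.1415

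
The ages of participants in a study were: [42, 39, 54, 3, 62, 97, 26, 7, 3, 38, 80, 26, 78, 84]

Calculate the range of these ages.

94

Step 1: Identify the maximum value: max = 97
Step 2: Identify the minimum value: min = 3
Step 3: Range = max - min = 97 - 3 = 94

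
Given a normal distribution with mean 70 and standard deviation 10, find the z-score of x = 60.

-1

Step 1: Recall the z-score formula: z = (x - mu) / sigma
Step 2: Substitute values: z = (60 - 70) / 10
Step 3: z = -10 / 10 = -1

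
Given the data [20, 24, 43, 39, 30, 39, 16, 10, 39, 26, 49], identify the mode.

39

Step 1: Count the frequency of each value:
  10: appears 1 time(s)
  16: appears 1 time(s)
  20: appears 1 time(s)
  24: appears 1 time(s)
  26: appears 1 time(s)
  30: appears 1 time(s)
  39: appears 3 time(s)
  43: appears 1 time(s)
  49: appears 1 time(s)
Step 2: The value 39 appears most frequently (3 times).
Step 3: Mode = 39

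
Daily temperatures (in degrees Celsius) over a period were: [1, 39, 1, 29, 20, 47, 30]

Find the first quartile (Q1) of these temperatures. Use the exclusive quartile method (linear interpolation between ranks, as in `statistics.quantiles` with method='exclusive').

1

Step 1: Sort the data: [1, 1, 20, 29, 30, 39, 47]
Step 2: n = 7
Step 3: Using the exclusive quartile method:
  Q1 = 1
  Q2 (median) = 29
  Q3 = 39
  IQR = Q3 - Q1 = 39 - 1 = 38
Step 4: Q1 = 1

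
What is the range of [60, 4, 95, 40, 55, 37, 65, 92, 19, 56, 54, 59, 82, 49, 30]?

91

Step 1: Identify the maximum value: max = 95
Step 2: Identify the minimum value: min = 4
Step 3: Range = max - min = 95 - 4 = 91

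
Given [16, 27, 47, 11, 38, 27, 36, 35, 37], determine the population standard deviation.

10.7301

Step 1: Compute the mean: 30.4444
Step 2: Sum of squared deviations from the mean: 1036.2222
Step 3: Population variance = 1036.2222 / 9 = 115.1358
Step 4: Standard deviation = sqrt(115.1358) = 10.7301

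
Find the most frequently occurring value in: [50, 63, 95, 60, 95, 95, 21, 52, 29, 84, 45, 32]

95

Step 1: Count the frequency of each value:
  21: appears 1 time(s)
  29: appears 1 time(s)
  32: appears 1 time(s)
  45: appears 1 time(s)
  50: appears 1 time(s)
  52: appears 1 time(s)
  60: appears 1 time(s)
  63: appears 1 time(s)
  84: appears 1 time(s)
  95: appears 3 time(s)
Step 2: The value 95 appears most frequently (3 times).
Step 3: Mode = 95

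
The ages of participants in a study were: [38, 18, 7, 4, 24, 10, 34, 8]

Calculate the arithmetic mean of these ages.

17.875

Step 1: Sum all values: 38 + 18 + 7 + 4 + 24 + 10 + 34 + 8 = 143
Step 2: Count the number of values: n = 8
Step 3: Mean = sum / n = 143 / 8 = 17.875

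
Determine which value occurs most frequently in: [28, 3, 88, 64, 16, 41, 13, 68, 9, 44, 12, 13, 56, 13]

13

Step 1: Count the frequency of each value:
  3: appears 1 time(s)
  9: appears 1 time(s)
  12: appears 1 time(s)
  13: appears 3 time(s)
  16: appears 1 time(s)
  28: appears 1 time(s)
  41: appears 1 time(s)
  44: appears 1 time(s)
  56: appears 1 time(s)
  64: appears 1 time(s)
  68: appears 1 time(s)
  88: appears 1 time(s)
Step 2: The value 13 appears most frequently (3 times).
Step 3: Mode = 13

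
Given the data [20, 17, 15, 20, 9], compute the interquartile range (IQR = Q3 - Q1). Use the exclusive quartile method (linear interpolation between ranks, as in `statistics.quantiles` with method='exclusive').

8

Step 1: Sort the data: [9, 15, 17, 20, 20]
Step 2: n = 5
Step 3: Using the exclusive quartile method:
  Q1 = 12
  Q2 (median) = 17
  Q3 = 20
  IQR = Q3 - Q1 = 20 - 12 = 8
Step 4: IQR = 8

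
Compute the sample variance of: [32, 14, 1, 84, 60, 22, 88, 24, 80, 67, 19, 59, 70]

895.2308

Step 1: Compute the mean: (32 + 14 + 1 + 84 + 60 + 22 + 88 + 24 + 80 + 67 + 19 + 59 + 70) / 13 = 47.6923
Step 2: Compute squared deviations from the mean:
  (32 - 47.6923)^2 = 246.2485
  (14 - 47.6923)^2 = 1135.1716
  (1 - 47.6923)^2 = 2180.1716
  (84 - 47.6923)^2 = 1318.2485
  (60 - 47.6923)^2 = 151.4793
  (22 - 47.6923)^2 = 660.0947
  (88 - 47.6923)^2 = 1624.7101
  (24 - 47.6923)^2 = 561.3254
  (80 - 47.6923)^2 = 1043.787
  (67 - 47.6923)^2 = 372.787
  (19 - 47.6923)^2 = 823.2485
  (59 - 47.6923)^2 = 127.8639
  (70 - 47.6923)^2 = 497.6331
Step 3: Sum of squared deviations = 10742.7692
Step 4: Sample variance = 10742.7692 / 12 = 895.2308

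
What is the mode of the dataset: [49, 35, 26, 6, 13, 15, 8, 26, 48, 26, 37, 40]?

26

Step 1: Count the frequency of each value:
  6: appears 1 time(s)
  8: appears 1 time(s)
  13: appears 1 time(s)
  15: appears 1 time(s)
  26: appears 3 time(s)
  35: appears 1 time(s)
  37: appears 1 time(s)
  40: appears 1 time(s)
  48: appears 1 time(s)
  49: appears 1 time(s)
Step 2: The value 26 appears most frequently (3 times).
Step 3: Mode = 26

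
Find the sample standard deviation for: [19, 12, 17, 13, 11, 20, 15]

3.4983

Step 1: Compute the mean: 15.2857
Step 2: Sum of squared deviations from the mean: 73.4286
Step 3: Sample variance = 73.4286 / 6 = 12.2381
Step 4: Standard deviation = sqrt(12.2381) = 3.4983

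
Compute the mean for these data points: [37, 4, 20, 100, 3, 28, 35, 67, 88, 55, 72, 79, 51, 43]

48.7143

Step 1: Sum all values: 37 + 4 + 20 + 100 + 3 + 28 + 35 + 67 + 88 + 55 + 72 + 79 + 51 + 43 = 682
Step 2: Count the number of values: n = 14
Step 3: Mean = sum / n = 682 / 14 = 48.7143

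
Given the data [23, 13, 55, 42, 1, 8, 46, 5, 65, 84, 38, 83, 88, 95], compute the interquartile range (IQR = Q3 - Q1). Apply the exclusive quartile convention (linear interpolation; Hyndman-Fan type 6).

71.5

Step 1: Sort the data: [1, 5, 8, 13, 23, 38, 42, 46, 55, 65, 83, 84, 88, 95]
Step 2: n = 14
Step 3: Using the exclusive quartile method:
  Q1 = 11.75
  Q2 (median) = 44
  Q3 = 83.25
  IQR = Q3 - Q1 = 83.25 - 11.75 = 71.5
Step 4: IQR = 71.5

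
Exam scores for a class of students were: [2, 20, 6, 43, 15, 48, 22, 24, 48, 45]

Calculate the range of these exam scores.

46

Step 1: Identify the maximum value: max = 48
Step 2: Identify the minimum value: min = 2
Step 3: Range = max - min = 48 - 2 = 46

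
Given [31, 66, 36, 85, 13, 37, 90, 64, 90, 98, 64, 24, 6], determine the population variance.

912.284

Step 1: Compute the mean: (31 + 66 + 36 + 85 + 13 + 37 + 90 + 64 + 90 + 98 + 64 + 24 + 6) / 13 = 54.1538
Step 2: Compute squared deviations from the mean:
  (31 - 54.1538)^2 = 536.1006
  (66 - 54.1538)^2 = 140.3314
  (36 - 54.1538)^2 = 329.5621
  (85 - 54.1538)^2 = 951.4852
  (13 - 54.1538)^2 = 1693.6391
  (37 - 54.1538)^2 = 294.2544
  (90 - 54.1538)^2 = 1284.9467
  (64 - 54.1538)^2 = 96.9467
  (90 - 54.1538)^2 = 1284.9467
  (98 - 54.1538)^2 = 1922.4852
  (64 - 54.1538)^2 = 96.9467
  (24 - 54.1538)^2 = 909.2544
  (6 - 54.1538)^2 = 2318.7929
Step 3: Sum of squared deviations = 11859.6923
Step 4: Population variance = 11859.6923 / 13 = 912.284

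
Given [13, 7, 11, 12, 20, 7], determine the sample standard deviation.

4.8028

Step 1: Compute the mean: 11.6667
Step 2: Sum of squared deviations from the mean: 115.3333
Step 3: Sample variance = 115.3333 / 5 = 23.0667
Step 4: Standard deviation = sqrt(23.0667) = 4.8028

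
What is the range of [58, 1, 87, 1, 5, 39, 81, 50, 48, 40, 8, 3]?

86

Step 1: Identify the maximum value: max = 87
Step 2: Identify the minimum value: min = 1
Step 3: Range = max - min = 87 - 1 = 86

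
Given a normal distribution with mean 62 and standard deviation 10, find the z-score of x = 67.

0.5

Step 1: Recall the z-score formula: z = (x - mu) / sigma
Step 2: Substitute values: z = (67 - 62) / 10
Step 3: z = 5 / 10 = 0.5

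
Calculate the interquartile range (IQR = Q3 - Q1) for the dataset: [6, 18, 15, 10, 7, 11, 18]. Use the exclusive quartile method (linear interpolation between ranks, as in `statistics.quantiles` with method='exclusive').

11

Step 1: Sort the data: [6, 7, 10, 11, 15, 18, 18]
Step 2: n = 7
Step 3: Using the exclusive quartile method:
  Q1 = 7
  Q2 (median) = 11
  Q3 = 18
  IQR = Q3 - Q1 = 18 - 7 = 11
Step 4: IQR = 11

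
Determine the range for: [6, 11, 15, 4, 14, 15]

11

Step 1: Identify the maximum value: max = 15
Step 2: Identify the minimum value: min = 4
Step 3: Range = max - min = 15 - 4 = 11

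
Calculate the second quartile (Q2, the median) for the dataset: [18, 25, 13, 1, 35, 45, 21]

21

Step 1: Sort the data: [1, 13, 18, 21, 25, 35, 45]
Step 2: n = 7
Step 3: Q2 is the median. Since n is odd, it is the middle value at position 4: 21
Step 4: Q2 = 21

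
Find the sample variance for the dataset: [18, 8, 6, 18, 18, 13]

29.5

Step 1: Compute the mean: (18 + 8 + 6 + 18 + 18 + 13) / 6 = 13.5
Step 2: Compute squared deviations from the mean:
  (18 - 13.5)^2 = 20.25
  (8 - 13.5)^2 = 30.25
  (6 - 13.5)^2 = 56.25
  (18 - 13.5)^2 = 20.25
  (18 - 13.5)^2 = 20.25
  (13 - 13.5)^2 = 0.25
Step 3: Sum of squared deviations = 147.5
Step 4: Sample variance = 147.5 / 5 = 29.5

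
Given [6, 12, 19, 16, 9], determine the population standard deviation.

4.6733

Step 1: Compute the mean: 12.4
Step 2: Sum of squared deviations from the mean: 109.2
Step 3: Population variance = 109.2 / 5 = 21.84
Step 4: Standard deviation = sqrt(21.84) = 4.6733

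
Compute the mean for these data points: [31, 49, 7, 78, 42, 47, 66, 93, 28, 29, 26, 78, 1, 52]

44.7857

Step 1: Sum all values: 31 + 49 + 7 + 78 + 42 + 47 + 66 + 93 + 28 + 29 + 26 + 78 + 1 + 52 = 627
Step 2: Count the number of values: n = 14
Step 3: Mean = sum / n = 627 / 14 = 44.7857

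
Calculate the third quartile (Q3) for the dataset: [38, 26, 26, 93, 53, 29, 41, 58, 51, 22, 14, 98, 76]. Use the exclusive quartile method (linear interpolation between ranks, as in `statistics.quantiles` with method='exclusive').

67

Step 1: Sort the data: [14, 22, 26, 26, 29, 38, 41, 51, 53, 58, 76, 93, 98]
Step 2: n = 13
Step 3: Using the exclusive quartile method:
  Q1 = 26
  Q2 (median) = 41
  Q3 = 67
  IQR = Q3 - Q1 = 67 - 26 = 41
Step 4: Q3 = 67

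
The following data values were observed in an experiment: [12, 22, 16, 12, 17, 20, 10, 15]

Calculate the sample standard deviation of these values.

4.1404

Step 1: Compute the mean: 15.5
Step 2: Sum of squared deviations from the mean: 120
Step 3: Sample variance = 120 / 7 = 17.1429
Step 4: Standard deviation = sqrt(17.1429) = 4.1404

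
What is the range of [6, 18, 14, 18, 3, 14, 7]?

15

Step 1: Identify the maximum value: max = 18
Step 2: Identify the minimum value: min = 3
Step 3: Range = max - min = 18 - 3 = 15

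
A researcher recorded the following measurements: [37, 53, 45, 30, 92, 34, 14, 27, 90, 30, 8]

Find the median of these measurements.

34

Step 1: Sort the data in ascending order: [8, 14, 27, 30, 30, 34, 37, 45, 53, 90, 92]
Step 2: The number of values is n = 11.
Step 3: Since n is odd, the median is the middle value at position 6: 34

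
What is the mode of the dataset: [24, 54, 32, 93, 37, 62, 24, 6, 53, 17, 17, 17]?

17

Step 1: Count the frequency of each value:
  6: appears 1 time(s)
  17: appears 3 time(s)
  24: appears 2 time(s)
  32: appears 1 time(s)
  37: appears 1 time(s)
  53: appears 1 time(s)
  54: appears 1 time(s)
  62: appears 1 time(s)
  93: appears 1 time(s)
Step 2: The value 17 appears most frequently (3 times).
Step 3: Mode = 17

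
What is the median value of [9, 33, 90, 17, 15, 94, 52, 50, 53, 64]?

51

Step 1: Sort the data in ascending order: [9, 15, 17, 33, 50, 52, 53, 64, 90, 94]
Step 2: The number of values is n = 10.
Step 3: Since n is even, the median is the average of positions 5 and 6:
  Median = (50 + 52) / 2 = 51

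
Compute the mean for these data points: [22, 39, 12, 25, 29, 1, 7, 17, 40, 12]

20.4

Step 1: Sum all values: 22 + 39 + 12 + 25 + 29 + 1 + 7 + 17 + 40 + 12 = 204
Step 2: Count the number of values: n = 10
Step 3: Mean = sum / n = 204 / 10 = 20.4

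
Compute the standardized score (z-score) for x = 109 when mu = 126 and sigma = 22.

-0.7727

Step 1: Recall the z-score formula: z = (x - mu) / sigma
Step 2: Substitute values: z = (109 - 126) / 22
Step 3: z = -17 / 22 = -0.7727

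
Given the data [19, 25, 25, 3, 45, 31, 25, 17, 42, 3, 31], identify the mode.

25

Step 1: Count the frequency of each value:
  3: appears 2 time(s)
  17: appears 1 time(s)
  19: appears 1 time(s)
  25: appears 3 time(s)
  31: appears 2 time(s)
  42: appears 1 time(s)
  45: appears 1 time(s)
Step 2: The value 25 appears most frequently (3 times).
Step 3: Mode = 25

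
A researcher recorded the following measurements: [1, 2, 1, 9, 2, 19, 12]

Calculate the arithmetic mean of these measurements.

6.5714

Step 1: Sum all values: 1 + 2 + 1 + 9 + 2 + 19 + 12 = 46
Step 2: Count the number of values: n = 7
Step 3: Mean = sum / n = 46 / 7 = 6.5714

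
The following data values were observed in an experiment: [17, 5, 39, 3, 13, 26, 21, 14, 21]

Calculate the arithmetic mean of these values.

17.6667

Step 1: Sum all values: 17 + 5 + 39 + 3 + 13 + 26 + 21 + 14 + 21 = 159
Step 2: Count the number of values: n = 9
Step 3: Mean = sum / n = 159 / 9 = 17.6667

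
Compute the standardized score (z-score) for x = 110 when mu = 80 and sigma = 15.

2

Step 1: Recall the z-score formula: z = (x - mu) / sigma
Step 2: Substitute values: z = (110 - 80) / 15
Step 3: z = 30 / 15 = 2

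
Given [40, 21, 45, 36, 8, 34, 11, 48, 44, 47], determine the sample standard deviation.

14.8937

Step 1: Compute the mean: 33.4
Step 2: Sum of squared deviations from the mean: 1996.4
Step 3: Sample variance = 1996.4 / 9 = 221.8222
Step 4: Standard deviation = sqrt(221.8222) = 14.8937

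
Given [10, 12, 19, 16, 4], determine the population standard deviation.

5.1536

Step 1: Compute the mean: 12.2
Step 2: Sum of squared deviations from the mean: 132.8
Step 3: Population variance = 132.8 / 5 = 26.56
Step 4: Standard deviation = sqrt(26.56) = 5.1536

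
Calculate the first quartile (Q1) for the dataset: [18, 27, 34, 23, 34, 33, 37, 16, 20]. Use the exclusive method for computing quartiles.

19

Step 1: Sort the data: [16, 18, 20, 23, 27, 33, 34, 34, 37]
Step 2: n = 9
Step 3: Using the exclusive quartile method:
  Q1 = 19
  Q2 (median) = 27
  Q3 = 34
  IQR = Q3 - Q1 = 34 - 19 = 15
Step 4: Q1 = 19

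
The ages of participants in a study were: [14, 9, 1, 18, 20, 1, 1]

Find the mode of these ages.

1

Step 1: Count the frequency of each value:
  1: appears 3 time(s)
  9: appears 1 time(s)
  14: appears 1 time(s)
  18: appears 1 time(s)
  20: appears 1 time(s)
Step 2: The value 1 appears most frequently (3 times).
Step 3: Mode = 1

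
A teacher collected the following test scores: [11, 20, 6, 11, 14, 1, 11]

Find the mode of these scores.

11

Step 1: Count the frequency of each value:
  1: appears 1 time(s)
  6: appears 1 time(s)
  11: appears 3 time(s)
  14: appears 1 time(s)
  20: appears 1 time(s)
Step 2: The value 11 appears most frequently (3 times).
Step 3: Mode = 11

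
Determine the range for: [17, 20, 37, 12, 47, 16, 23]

35

Step 1: Identify the maximum value: max = 47
Step 2: Identify the minimum value: min = 12
Step 3: Range = max - min = 47 - 12 = 35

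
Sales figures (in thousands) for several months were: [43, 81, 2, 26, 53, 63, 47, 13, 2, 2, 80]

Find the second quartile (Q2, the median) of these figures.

43

Step 1: Sort the data: [2, 2, 2, 13, 26, 43, 47, 53, 63, 80, 81]
Step 2: n = 11
Step 3: Q2 is the median. Since n is odd, it is the middle value at position 6: 43
Step 4: Q2 = 43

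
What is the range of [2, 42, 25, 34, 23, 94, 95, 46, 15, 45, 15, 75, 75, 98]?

96

Step 1: Identify the maximum value: max = 98
Step 2: Identify the minimum value: min = 2
Step 3: Range = max - min = 98 - 2 = 96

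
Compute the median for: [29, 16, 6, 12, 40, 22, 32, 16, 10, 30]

19

Step 1: Sort the data in ascending order: [6, 10, 12, 16, 16, 22, 29, 30, 32, 40]
Step 2: The number of values is n = 10.
Step 3: Since n is even, the median is the average of positions 5 and 6:
  Median = (16 + 22) / 2 = 19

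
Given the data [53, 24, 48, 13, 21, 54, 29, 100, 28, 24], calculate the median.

28.5

Step 1: Sort the data in ascending order: [13, 21, 24, 24, 28, 29, 48, 53, 54, 100]
Step 2: The number of values is n = 10.
Step 3: Since n is even, the median is the average of positions 5 and 6:
  Median = (28 + 29) / 2 = 28.5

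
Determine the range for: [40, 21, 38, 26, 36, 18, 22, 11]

29

Step 1: Identify the maximum value: max = 40
Step 2: Identify the minimum value: min = 11
Step 3: Range = max - min = 40 - 11 = 29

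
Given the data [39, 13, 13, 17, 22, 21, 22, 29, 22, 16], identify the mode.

22

Step 1: Count the frequency of each value:
  13: appears 2 time(s)
  16: appears 1 time(s)
  17: appears 1 time(s)
  21: appears 1 time(s)
  22: appears 3 time(s)
  29: appears 1 time(s)
  39: appears 1 time(s)
Step 2: The value 22 appears most frequently (3 times).
Step 3: Mode = 22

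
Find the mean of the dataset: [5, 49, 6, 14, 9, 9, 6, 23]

15.125

Step 1: Sum all values: 5 + 49 + 6 + 14 + 9 + 9 + 6 + 23 = 121
Step 2: Count the number of values: n = 8
Step 3: Mean = sum / n = 121 / 8 = 15.125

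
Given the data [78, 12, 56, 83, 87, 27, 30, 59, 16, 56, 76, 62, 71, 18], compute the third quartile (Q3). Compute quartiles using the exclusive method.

76.5

Step 1: Sort the data: [12, 16, 18, 27, 30, 56, 56, 59, 62, 71, 76, 78, 83, 87]
Step 2: n = 14
Step 3: Using the exclusive quartile method:
  Q1 = 24.75
  Q2 (median) = 57.5
  Q3 = 76.5
  IQR = Q3 - Q1 = 76.5 - 24.75 = 51.75
Step 4: Q3 = 76.5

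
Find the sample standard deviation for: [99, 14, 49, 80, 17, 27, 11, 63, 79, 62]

31.4305

Step 1: Compute the mean: 50.1
Step 2: Sum of squared deviations from the mean: 8890.9
Step 3: Sample variance = 8890.9 / 9 = 987.8778
Step 4: Standard deviation = sqrt(987.8778) = 31.4305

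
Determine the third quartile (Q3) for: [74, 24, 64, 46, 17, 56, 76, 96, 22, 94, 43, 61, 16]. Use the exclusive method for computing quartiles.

75

Step 1: Sort the data: [16, 17, 22, 24, 43, 46, 56, 61, 64, 74, 76, 94, 96]
Step 2: n = 13
Step 3: Using the exclusive quartile method:
  Q1 = 23
  Q2 (median) = 56
  Q3 = 75
  IQR = Q3 - Q1 = 75 - 23 = 52
Step 4: Q3 = 75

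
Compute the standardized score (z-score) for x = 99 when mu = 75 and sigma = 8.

3

Step 1: Recall the z-score formula: z = (x - mu) / sigma
Step 2: Substitute values: z = (99 - 75) / 8
Step 3: z = 24 / 8 = 3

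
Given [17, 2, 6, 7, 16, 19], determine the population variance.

41.1389

Step 1: Compute the mean: (17 + 2 + 6 + 7 + 16 + 19) / 6 = 11.1667
Step 2: Compute squared deviations from the mean:
  (17 - 11.1667)^2 = 34.0278
  (2 - 11.1667)^2 = 84.0278
  (6 - 11.1667)^2 = 26.6944
  (7 - 11.1667)^2 = 17.3611
  (16 - 11.1667)^2 = 23.3611
  (19 - 11.1667)^2 = 61.3611
Step 3: Sum of squared deviations = 246.8333
Step 4: Population variance = 246.8333 / 6 = 41.1389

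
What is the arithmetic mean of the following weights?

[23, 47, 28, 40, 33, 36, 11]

31.1429

Step 1: Sum all values: 23 + 47 + 28 + 40 + 33 + 36 + 11 = 218
Step 2: Count the number of values: n = 7
Step 3: Mean = sum / n = 218 / 7 = 31.1429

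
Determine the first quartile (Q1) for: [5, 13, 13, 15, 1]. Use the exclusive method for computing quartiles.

3

Step 1: Sort the data: [1, 5, 13, 13, 15]
Step 2: n = 5
Step 3: Using the exclusive quartile method:
  Q1 = 3
  Q2 (median) = 13
  Q3 = 14
  IQR = Q3 - Q1 = 14 - 3 = 11
Step 4: Q1 = 3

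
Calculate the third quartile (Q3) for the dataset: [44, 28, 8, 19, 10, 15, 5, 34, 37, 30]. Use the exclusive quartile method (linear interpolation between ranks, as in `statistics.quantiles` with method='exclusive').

34.75

Step 1: Sort the data: [5, 8, 10, 15, 19, 28, 30, 34, 37, 44]
Step 2: n = 10
Step 3: Using the exclusive quartile method:
  Q1 = 9.5
  Q2 (median) = 23.5
  Q3 = 34.75
  IQR = Q3 - Q1 = 34.75 - 9.5 = 25.25
Step 4: Q3 = 34.75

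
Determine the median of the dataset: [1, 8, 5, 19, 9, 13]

8.5

Step 1: Sort the data in ascending order: [1, 5, 8, 9, 13, 19]
Step 2: The number of values is n = 6.
Step 3: Since n is even, the median is the average of positions 3 and 4:
  Median = (8 + 9) / 2 = 8.5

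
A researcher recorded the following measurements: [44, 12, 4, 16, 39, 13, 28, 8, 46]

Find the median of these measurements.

16

Step 1: Sort the data in ascending order: [4, 8, 12, 13, 16, 28, 39, 44, 46]
Step 2: The number of values is n = 9.
Step 3: Since n is odd, the median is the middle value at position 5: 16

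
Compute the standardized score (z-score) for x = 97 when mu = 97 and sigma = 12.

0

Step 1: Recall the z-score formula: z = (x - mu) / sigma
Step 2: Substitute values: z = (97 - 97) / 12
Step 3: z = 0 / 12 = 0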